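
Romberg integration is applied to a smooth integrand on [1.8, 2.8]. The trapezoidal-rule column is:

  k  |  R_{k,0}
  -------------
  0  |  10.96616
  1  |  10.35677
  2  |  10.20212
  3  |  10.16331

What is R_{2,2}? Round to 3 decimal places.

10.150

R_{1,1} = 10.35677 + (10.35677 − 10.96616)/3 = 10.15364
R_{2,1} = 10.20212 + (10.20212 − 10.35677)/3 = 10.15057
R_{2,2} = 10.15057 + (10.15057 − 10.15364)/15 = 10.15037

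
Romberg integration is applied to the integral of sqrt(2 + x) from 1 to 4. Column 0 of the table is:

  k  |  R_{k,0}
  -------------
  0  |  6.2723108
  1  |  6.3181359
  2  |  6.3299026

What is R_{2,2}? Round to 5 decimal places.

6.33385

Richardson extrapolation on the trapezoidal column (denominator 4−1=3):
R_{1,1} = 6.3181359 + (6.3181359 − 6.2723108)/3 = 6.3334109
R_{2,1} = (4·6.3299026 − 6.3181359) / 3 = 6.3338248
R_{2,2} = (16·6.3338248 − 6.3334109) / 15 = 6.3338524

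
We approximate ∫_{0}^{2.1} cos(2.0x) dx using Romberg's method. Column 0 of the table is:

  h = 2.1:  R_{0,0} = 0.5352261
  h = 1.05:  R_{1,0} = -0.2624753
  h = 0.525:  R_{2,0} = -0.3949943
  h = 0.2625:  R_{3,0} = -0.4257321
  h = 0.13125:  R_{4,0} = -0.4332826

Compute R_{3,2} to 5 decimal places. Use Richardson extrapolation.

-0.43577

Richardson extrapolation on the trapezoidal column (denominator 4−1=3):
R_{2,1} = (4·(-0.3949943) − (-0.2624753)) / 3 = -0.4391673
R_{3,1} = -0.4257321 + (-0.4257321 − (-0.3949943))/3 = -0.4359780
R_{3,2} = -0.4359780 + (-0.4359780 − (-0.4391673))/15 = -0.4357654
(Column j=1 coincides with Simpson's rule on the same nodes.)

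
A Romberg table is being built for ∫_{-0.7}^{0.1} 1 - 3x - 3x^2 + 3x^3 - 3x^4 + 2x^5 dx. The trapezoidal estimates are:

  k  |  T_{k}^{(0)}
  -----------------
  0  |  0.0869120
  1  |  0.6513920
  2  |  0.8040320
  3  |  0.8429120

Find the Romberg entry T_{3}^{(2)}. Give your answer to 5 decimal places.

T_{2}^{(1)} = (4·0.8040320 − 0.6513920) / 3 = 0.8549120
T_{3}^{(1)} = (4·0.8429120 − 0.8040320) / 3 = 0.8558720
T_{3}^{(2)} = 0.8558720 + (0.8558720 − 0.8549120)/15 = 0.8559360

0.85594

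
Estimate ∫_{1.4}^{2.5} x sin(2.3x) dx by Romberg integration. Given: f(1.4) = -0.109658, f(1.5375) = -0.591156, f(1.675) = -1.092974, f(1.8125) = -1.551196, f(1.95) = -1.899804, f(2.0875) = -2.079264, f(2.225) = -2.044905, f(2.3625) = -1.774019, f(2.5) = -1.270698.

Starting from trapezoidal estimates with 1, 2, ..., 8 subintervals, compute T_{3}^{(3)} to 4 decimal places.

T_{0}^{(0)} (trapezoid, 1 panel, h=1.1000): -0.759196
T_{1}^{(0)} (trapezoid, 2 panels, h=0.5500): -1.424490
T_{2}^{(0)} (trapezoid, 4 panels, h=0.2750): -1.575162
T_{3}^{(0)} (trapezoid, 8 panels, h=0.1375): -1.611981
T_{1}^{(1)} = -1.424490 + (-1.424490 − (-0.759196))/3 = -1.646255
T_{2}^{(1)} = -1.575162 + (-1.575162 − (-1.424490))/3 = -1.625386
T_{3}^{(1)} = -1.611981 + (-1.611981 − (-1.575162))/3 = -1.624254
T_{2}^{(2)} = -1.625386 + (-1.625386 − (-1.646255))/15 = -1.623995
T_{3}^{(2)} = -1.624254 + (-1.624254 − (-1.625386))/15 = -1.624179
T_{3}^{(3)} = -1.624179 + (-1.624179 − (-1.623995))/63 = -1.624182

-1.6242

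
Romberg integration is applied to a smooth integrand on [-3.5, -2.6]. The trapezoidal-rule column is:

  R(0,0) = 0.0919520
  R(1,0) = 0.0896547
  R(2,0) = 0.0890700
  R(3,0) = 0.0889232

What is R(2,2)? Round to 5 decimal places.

0.08887

Richardson extrapolation on the trapezoidal column (denominator 4−1=3):
R(1,1) = 0.0896547 + (0.0896547 − 0.0919520)/3 = 0.0888889
R(2,1) = 0.0890700 + (0.0890700 − 0.0896547)/3 = 0.0888751
R(2,2) = 0.0888751 + (0.0888751 − 0.0888889)/15 = 0.0888742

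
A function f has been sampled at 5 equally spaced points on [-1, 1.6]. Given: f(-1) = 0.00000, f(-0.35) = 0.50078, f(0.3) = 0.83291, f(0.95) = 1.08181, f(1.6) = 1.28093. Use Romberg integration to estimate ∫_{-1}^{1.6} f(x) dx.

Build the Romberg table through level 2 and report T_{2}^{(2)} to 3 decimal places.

T_{0}^{(0)} (trapezoid, 1 panel, h=2.6000): 1.66521
T_{1}^{(0)} (trapezoid, 2 panels, h=1.3000): 1.91539
T_{2}^{(0)} (trapezoid, 4 panels, h=0.6500): 1.98638
T_{1}^{(1)} = 1.91539 + (1.91539 − 1.66521)/3 = 1.99878
T_{2}^{(1)} = 1.98638 + (1.98638 − 1.91539)/3 = 2.01004
T_{2}^{(2)} = 2.01004 + (2.01004 − 1.99878)/15 = 2.01079

2.011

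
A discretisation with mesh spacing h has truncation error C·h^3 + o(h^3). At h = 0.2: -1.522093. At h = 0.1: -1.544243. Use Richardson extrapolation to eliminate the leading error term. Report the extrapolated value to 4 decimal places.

-1.5474

The leading error scales as h^3; refining by a factor of 2 reduces it by 2^3 = 8.
Extrapolated value = (8·A(h/2) − A(h)) / (8 − 1)
= (8·(-1.544243) − (-1.522093)) / 7
= -10.831851 / 7 = -1.547407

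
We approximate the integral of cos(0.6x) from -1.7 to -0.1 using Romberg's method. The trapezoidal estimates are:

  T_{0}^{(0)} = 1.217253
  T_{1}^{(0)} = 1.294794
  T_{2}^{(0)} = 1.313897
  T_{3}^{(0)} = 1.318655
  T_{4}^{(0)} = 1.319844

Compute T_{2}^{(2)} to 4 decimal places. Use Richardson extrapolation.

1.3202

T_{1}^{(1)} = (4·1.294794 − 1.217253) / 3 = 1.320641
T_{2}^{(1)} = (4·1.313897 − 1.294794) / 3 = 1.320265
T_{2}^{(2)} = (16·1.320265 − 1.320641) / 15 = 1.320240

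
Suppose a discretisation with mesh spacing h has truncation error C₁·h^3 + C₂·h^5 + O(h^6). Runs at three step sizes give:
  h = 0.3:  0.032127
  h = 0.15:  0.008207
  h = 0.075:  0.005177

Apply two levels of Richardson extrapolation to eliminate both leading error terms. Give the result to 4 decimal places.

First eliminate the h^3 term (factor 2^3 = 8):
  B₁ = (8·0.008207 − 0.032127)/7 = 0.004790
  B₂ = (8·0.005177 − 0.008207)/7 = 0.004744
Then eliminate the h^5 term (factor 2^5 = 32):
  (32·0.004744 − 0.004790)/31 = 0.004743

0.0047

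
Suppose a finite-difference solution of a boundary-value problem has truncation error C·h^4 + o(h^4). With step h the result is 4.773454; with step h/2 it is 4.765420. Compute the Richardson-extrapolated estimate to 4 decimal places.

4.7649

The leading error scales as h^4; refining by a factor of 2 reduces it by 2^4 = 16.
Extrapolated value = (16·A(h/2) − A(h)) / (16 − 1)
= (16·4.765420 − 4.773454) / 15
= 71.473266 / 15 = 4.764884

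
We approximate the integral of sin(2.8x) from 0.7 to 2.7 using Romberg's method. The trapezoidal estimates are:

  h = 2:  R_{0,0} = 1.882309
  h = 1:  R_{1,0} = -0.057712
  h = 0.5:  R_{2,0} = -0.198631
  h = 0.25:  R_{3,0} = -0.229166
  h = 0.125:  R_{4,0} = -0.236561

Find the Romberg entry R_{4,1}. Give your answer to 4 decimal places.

-0.2390

Richardson extrapolation on the trapezoidal column (denominator 4−1=3):
R_{4,1} = (4·(-0.236561) − (-0.229166)) / 3 = -0.239026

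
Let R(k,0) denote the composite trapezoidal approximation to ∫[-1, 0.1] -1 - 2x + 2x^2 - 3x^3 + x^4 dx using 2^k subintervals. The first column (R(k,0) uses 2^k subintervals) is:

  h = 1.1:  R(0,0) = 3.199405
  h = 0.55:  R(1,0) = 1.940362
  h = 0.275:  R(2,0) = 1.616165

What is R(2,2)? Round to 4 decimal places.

Richardson extrapolation on the trapezoidal column (denominator 4−1=3):
R(1,1) = 1.940362 + (1.940362 − 3.199405)/3 = 1.520681
R(2,1) = (4·1.616165 − 1.940362) / 3 = 1.508099
R(2,2) = (16·1.508099 − 1.520681) / 15 = 1.507260

1.5073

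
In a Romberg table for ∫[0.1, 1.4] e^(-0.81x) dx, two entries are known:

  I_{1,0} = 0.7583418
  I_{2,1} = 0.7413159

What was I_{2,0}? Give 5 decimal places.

From I_{2,1} = (4·I_{2,0} − I_{1,0})/3, solve for I_{2,0}:
4·I_{2,0} = 3·0.7413159 + 0.7583418 = 2.9822895
I_{2,0} = 0.7455724

0.74557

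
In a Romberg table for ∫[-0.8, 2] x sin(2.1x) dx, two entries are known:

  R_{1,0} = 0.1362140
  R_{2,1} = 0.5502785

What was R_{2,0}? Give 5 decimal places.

From R_{2,1} = (4·R_{2,0} − R_{1,0})/3, solve for R_{2,0}:
4·R_{2,0} = 3·0.5502785 + 0.1362140 = 1.7870495
R_{2,0} = 0.4467624

0.44676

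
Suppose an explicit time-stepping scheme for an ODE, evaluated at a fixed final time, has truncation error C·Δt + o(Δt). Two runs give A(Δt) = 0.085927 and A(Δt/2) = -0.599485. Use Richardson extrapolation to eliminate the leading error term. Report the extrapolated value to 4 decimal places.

-1.2849

The leading error scales as Δt; refining by a factor of 2 reduces it by 2^1 = 2.
Extrapolated value = (2·A(Δt/2) − A(Δt)) / (2 − 1)
= (2·(-0.599485) − 0.085927) / 1
= -1.284897 / 1 = -1.284897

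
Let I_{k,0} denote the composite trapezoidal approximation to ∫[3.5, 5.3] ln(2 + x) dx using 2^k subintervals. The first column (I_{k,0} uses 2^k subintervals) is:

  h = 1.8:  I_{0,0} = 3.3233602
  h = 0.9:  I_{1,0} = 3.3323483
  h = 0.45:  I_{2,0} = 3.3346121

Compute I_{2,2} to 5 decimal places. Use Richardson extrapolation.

Richardson extrapolation on the trapezoidal column (denominator 4−1=3):
I_{1,1} = (4·3.3323483 − 3.3233602) / 3 = 3.3353443
I_{2,1} = 3.3346121 + (3.3346121 − 3.3323483)/3 = 3.3353667
I_{2,2} = 3.3353667 + (3.3353667 − 3.3353443)/15 = 3.3353682
(Column j=1 coincides with Simpson's rule on the same nodes.)

3.33537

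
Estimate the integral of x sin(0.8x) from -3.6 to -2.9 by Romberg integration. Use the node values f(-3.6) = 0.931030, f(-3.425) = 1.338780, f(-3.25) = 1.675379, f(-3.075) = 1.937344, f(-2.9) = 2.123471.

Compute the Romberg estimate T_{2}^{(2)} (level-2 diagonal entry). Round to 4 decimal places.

T_{0}^{(0)} (trapezoid, 1 panel, h=0.7000): 1.069075
T_{1}^{(0)} (trapezoid, 2 panels, h=0.3500): 1.120920
T_{2}^{(0)} (trapezoid, 4 panels, h=0.1750): 1.133782
T_{1}^{(1)} = 1.120920 + (1.120920 − 1.069075)/3 = 1.138202
T_{2}^{(1)} = 1.133782 + (1.133782 − 1.120920)/3 = 1.138069
T_{2}^{(2)} = 1.138069 + (1.138069 − 1.138202)/15 = 1.138060

1.1381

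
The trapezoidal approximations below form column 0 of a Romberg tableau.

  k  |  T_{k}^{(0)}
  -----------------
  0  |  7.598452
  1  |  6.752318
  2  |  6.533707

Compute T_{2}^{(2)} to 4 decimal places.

T_{1}^{(1)} = (4·6.752318 − 7.598452) / 3 = 6.470273
T_{2}^{(1)} = 6.533707 + (6.533707 − 6.752318)/3 = 6.460837
T_{2}^{(2)} = 6.460837 + (6.460837 − 6.470273)/15 = 6.460208

6.4602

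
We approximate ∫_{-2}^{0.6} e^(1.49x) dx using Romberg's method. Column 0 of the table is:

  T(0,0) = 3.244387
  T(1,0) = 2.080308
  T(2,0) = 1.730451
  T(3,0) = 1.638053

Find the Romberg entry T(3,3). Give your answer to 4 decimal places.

1.6068

Richardson extrapolation on the trapezoidal column (denominator 4−1=3):
T(1,1) = (4·2.080308 − 3.244387) / 3 = 1.692282
T(2,1) = 1.730451 + (1.730451 − 2.080308)/3 = 1.613832
T(3,1) = (4·1.638053 − 1.730451) / 3 = 1.607254
T(2,2) = 1.613832 + (1.613832 − 1.692282)/15 = 1.608602
T(3,2) = 1.607254 + (1.607254 − 1.613832)/15 = 1.606815
T(3,3) = (64·1.606815 − 1.608602) / 63 = 1.606787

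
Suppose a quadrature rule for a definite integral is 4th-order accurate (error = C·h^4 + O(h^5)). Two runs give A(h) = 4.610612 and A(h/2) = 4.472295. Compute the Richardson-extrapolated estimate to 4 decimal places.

The leading error scales as h^4; refining by a factor of 2 reduces it by 2^4 = 16.
Extrapolated value = (16·A(h/2) − A(h)) / (16 − 1)
= (16·4.472295 − 4.610612) / 15
= 66.946108 / 15 = 4.463074

4.4631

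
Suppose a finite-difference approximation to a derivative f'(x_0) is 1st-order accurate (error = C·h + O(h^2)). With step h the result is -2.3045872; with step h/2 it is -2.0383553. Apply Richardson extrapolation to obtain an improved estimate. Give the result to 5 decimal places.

Extrapolated value = (2·A(h/2) − A(h)) / (2 − 1)
= (2·(-2.0383553) − (-2.3045872)) / 1
= -1.7721234 / 1 = -1.7721234

-1.77212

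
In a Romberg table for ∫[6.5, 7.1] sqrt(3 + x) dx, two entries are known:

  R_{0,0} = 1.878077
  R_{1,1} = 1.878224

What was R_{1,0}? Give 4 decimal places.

From R_{1,1} = (4·R_{1,0} − R_{0,0})/3, solve for R_{1,0}:
4·R_{1,0} = 3·1.878224 + 1.878077 = 7.512749
R_{1,0} = 1.878187

1.8782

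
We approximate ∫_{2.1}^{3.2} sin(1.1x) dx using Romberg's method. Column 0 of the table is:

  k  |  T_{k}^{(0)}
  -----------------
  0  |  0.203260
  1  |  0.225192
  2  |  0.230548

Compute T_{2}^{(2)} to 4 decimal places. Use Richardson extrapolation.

0.2323

T_{1}^{(1)} = (4·0.225192 − 0.203260) / 3 = 0.232503
T_{2}^{(1)} = (4·0.230548 − 0.225192) / 3 = 0.232333
T_{2}^{(2)} = 0.232333 + (0.232333 − 0.232503)/15 = 0.232322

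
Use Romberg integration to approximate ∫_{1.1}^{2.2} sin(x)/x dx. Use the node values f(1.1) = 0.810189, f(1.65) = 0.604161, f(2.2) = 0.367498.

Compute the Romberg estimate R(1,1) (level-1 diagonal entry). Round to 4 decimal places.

R(0,0) (trapezoid, 1 panel, h=1.1000): 0.647728
R(1,0) (trapezoid, 2 panels, h=0.5500): 0.656152
R(1,1) = 0.656152 + (0.656152 − 0.647728)/3 = 0.658960

0.6590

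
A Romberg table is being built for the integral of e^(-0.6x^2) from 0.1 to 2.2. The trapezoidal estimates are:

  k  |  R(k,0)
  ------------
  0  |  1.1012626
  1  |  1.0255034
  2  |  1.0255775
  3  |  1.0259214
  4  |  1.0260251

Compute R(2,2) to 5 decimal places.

Richardson extrapolation on the trapezoidal column (denominator 4−1=3):
R(1,1) = (4·1.0255034 − 1.1012626) / 3 = 1.0002503
R(2,1) = (4·1.0255775 − 1.0255034) / 3 = 1.0256022
R(2,2) = (16·1.0256022 − 1.0002503) / 15 = 1.0272923
(Column j=1 coincides with Simpson's rule on the same nodes.)

1.02729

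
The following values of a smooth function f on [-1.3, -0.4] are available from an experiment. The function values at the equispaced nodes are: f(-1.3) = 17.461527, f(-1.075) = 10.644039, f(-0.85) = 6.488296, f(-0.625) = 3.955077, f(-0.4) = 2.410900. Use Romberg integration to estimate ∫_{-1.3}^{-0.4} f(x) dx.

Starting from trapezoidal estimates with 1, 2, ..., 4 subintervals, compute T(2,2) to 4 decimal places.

6.8414

T(0,0) (trapezoid, 1 panel, h=0.9000): 8.942592
T(1,0) (trapezoid, 2 panels, h=0.4500): 7.391029
T(2,0) (trapezoid, 4 panels, h=0.2250): 6.980316
T(1,1) = 7.391029 + (7.391029 − 8.942592)/3 = 6.873841
T(2,1) = 6.980316 + (6.980316 − 7.391029)/3 = 6.843412
T(2,2) = 6.843412 + (6.843412 − 6.873841)/15 = 6.841383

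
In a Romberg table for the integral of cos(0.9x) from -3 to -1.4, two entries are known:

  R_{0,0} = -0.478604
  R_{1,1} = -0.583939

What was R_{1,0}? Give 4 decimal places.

-0.5576

From R_{1,1} = (4·R_{1,0} − R_{0,0})/3, solve for R_{1,0}:
4·R_{1,0} = 3·(-0.583939) + (-0.478604) = -2.230421
R_{1,0} = -0.557605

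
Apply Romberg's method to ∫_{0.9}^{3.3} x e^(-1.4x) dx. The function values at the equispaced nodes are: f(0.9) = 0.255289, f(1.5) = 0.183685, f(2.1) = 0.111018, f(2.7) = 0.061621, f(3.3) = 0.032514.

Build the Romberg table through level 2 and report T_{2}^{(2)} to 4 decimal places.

T_{0}^{(0)} (trapezoid, 1 panel, h=2.4000): 0.345364
T_{1}^{(0)} (trapezoid, 2 panels, h=1.2000): 0.305903
T_{2}^{(0)} (trapezoid, 4 panels, h=0.6000): 0.300135
T_{1}^{(1)} = 0.305903 + (0.305903 − 0.345364)/3 = 0.292749
T_{2}^{(1)} = 0.300135 + (0.300135 − 0.305903)/3 = 0.298212
T_{2}^{(2)} = 0.298212 + (0.298212 − 0.292749)/15 = 0.298576

0.2986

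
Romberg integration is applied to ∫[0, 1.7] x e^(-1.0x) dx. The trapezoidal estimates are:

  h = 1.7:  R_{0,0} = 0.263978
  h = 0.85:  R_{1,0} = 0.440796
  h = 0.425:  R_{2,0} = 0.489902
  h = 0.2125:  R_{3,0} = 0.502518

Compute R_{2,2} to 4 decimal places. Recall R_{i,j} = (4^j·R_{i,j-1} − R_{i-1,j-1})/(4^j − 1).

0.5067

R_{1,1} = 0.440796 + (0.440796 − 0.263978)/3 = 0.499735
R_{2,1} = (4·0.489902 − 0.440796) / 3 = 0.506271
R_{2,2} = (16·0.506271 − 0.499735) / 15 = 0.506707
(Column j=1 coincides with Simpson's rule on the same nodes.)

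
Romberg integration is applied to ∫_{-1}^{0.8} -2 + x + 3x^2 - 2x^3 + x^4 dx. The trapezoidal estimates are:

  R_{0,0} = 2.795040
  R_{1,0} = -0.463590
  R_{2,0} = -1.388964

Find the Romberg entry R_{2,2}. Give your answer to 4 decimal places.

Richardson extrapolation on the trapezoidal column (denominator 4−1=3):
R_{1,1} = -0.463590 + (-0.463590 − 2.795040)/3 = -1.549800
R_{2,1} = -1.388964 + (-1.388964 − (-0.463590))/3 = -1.697422
R_{2,2} = (16·(-1.697422) − (-1.549800)) / 15 = -1.707263

-1.7073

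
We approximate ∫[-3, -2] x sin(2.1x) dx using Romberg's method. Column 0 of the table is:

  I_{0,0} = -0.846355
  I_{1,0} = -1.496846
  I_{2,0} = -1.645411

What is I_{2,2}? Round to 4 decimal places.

-1.6937

I_{1,1} = (4·(-1.496846) − (-0.846355)) / 3 = -1.713676
I_{2,1} = -1.645411 + (-1.645411 − (-1.496846))/3 = -1.694933
I_{2,2} = -1.694933 + (-1.694933 − (-1.713676))/15 = -1.693683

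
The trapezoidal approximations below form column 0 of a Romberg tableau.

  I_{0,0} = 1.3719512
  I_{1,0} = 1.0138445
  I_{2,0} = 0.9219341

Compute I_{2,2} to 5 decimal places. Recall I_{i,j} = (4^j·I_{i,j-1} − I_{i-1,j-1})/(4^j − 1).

I_{1,1} = (4·1.0138445 − 1.3719512) / 3 = 0.8944756
I_{2,1} = (4·0.9219341 − 1.0138445) / 3 = 0.8912973
I_{2,2} = (16·0.8912973 − 0.8944756) / 15 = 0.8910854

0.89109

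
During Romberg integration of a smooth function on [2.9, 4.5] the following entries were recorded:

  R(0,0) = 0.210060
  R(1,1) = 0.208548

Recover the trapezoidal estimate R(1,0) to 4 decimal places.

From R(1,1) = (4·R(1,0) − R(0,0))/3, solve for R(1,0):
4·R(1,0) = 3·0.208548 + 0.210060 = 0.835704
R(1,0) = 0.208926

0.2089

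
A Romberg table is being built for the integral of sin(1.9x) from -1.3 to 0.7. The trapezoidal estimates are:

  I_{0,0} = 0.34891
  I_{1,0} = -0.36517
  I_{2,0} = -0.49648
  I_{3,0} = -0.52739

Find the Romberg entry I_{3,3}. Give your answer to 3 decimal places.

I_{1,1} = (4·(-0.36517) − 0.34891) / 3 = -0.60320
I_{2,1} = (4·(-0.49648) − (-0.36517)) / 3 = -0.54025
I_{3,1} = -0.52739 + (-0.52739 − (-0.49648))/3 = -0.53769
I_{2,2} = (16·(-0.54025) − (-0.60320)) / 15 = -0.53605
I_{3,2} = -0.53769 + (-0.53769 − (-0.54025))/15 = -0.53752
I_{3,3} = -0.53752 + (-0.53752 − (-0.53605))/63 = -0.53754

-0.538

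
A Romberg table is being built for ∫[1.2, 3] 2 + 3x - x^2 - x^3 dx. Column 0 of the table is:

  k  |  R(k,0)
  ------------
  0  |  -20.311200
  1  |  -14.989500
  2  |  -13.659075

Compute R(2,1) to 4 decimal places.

-13.2156

Richardson extrapolation on the trapezoidal column (denominator 4−1=3):
R(2,1) = (4·(-13.659075) − (-14.989500)) / 3 = -13.215600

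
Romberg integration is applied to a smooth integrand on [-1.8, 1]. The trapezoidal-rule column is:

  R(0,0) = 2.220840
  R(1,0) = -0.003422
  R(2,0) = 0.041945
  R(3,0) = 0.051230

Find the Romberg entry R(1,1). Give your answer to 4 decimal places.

-0.7448

R(1,1) = -0.003422 + (-0.003422 − 2.220840)/3 = -0.744843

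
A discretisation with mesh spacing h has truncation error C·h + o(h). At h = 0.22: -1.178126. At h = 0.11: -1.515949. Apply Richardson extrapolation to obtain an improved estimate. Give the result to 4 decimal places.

Extrapolated value = (2·A(h/2) − A(h)) / (2 − 1)
= (2·(-1.515949) − (-1.178126)) / 1
= -1.853772 / 1 = -1.853772

-1.8538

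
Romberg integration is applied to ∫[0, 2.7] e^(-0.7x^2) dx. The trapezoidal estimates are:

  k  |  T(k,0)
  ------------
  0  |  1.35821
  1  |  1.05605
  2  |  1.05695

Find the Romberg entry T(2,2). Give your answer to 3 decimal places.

1.064

T(1,1) = (4·1.05605 − 1.35821) / 3 = 0.95533
T(2,1) = 1.05695 + (1.05695 − 1.05605)/3 = 1.05725
T(2,2) = (16·1.05725 − 0.95533) / 15 = 1.06404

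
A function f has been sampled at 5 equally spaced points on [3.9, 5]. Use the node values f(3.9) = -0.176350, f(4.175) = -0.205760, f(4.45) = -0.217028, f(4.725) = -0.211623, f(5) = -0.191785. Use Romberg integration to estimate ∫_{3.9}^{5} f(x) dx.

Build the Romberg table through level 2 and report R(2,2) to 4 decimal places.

-0.2266

R(0,0) (trapezoid, 1 panel, h=1.1000): -0.202474
R(1,0) (trapezoid, 2 panels, h=0.5500): -0.220603
R(2,0) (trapezoid, 4 panels, h=0.2750): -0.225082
R(1,1) = -0.220603 + (-0.220603 − (-0.202474))/3 = -0.226646
R(2,1) = -0.225082 + (-0.225082 − (-0.220603))/3 = -0.226575
R(2,2) = -0.226575 + (-0.226575 − (-0.226646))/15 = -0.226570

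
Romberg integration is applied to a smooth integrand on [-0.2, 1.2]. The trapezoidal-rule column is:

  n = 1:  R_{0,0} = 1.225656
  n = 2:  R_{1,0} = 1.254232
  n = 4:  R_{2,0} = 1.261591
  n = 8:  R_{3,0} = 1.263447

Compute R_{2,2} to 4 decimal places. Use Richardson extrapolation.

Richardson extrapolation on the trapezoidal column (denominator 4−1=3):
R_{1,1} = 1.254232 + (1.254232 − 1.225656)/3 = 1.263757
R_{2,1} = (4·1.261591 − 1.254232) / 3 = 1.264044
R_{2,2} = (16·1.264044 − 1.263757) / 15 = 1.264063

1.2641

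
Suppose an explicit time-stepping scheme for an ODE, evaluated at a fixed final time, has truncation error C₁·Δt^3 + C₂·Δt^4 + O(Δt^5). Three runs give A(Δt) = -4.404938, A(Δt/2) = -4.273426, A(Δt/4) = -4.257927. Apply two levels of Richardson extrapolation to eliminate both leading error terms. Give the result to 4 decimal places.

-4.2558

First eliminate the Δt^3 term (factor 2^3 = 8):
  B₁ = (8·(-4.273426) − (-4.404938))/7 = -4.254639
  B₂ = (8·(-4.257927) − (-4.273426))/7 = -4.255713
Then eliminate the Δt^4 term (factor 2^4 = 16):
  (16·(-4.255713) − (-4.254639))/15 = -4.255785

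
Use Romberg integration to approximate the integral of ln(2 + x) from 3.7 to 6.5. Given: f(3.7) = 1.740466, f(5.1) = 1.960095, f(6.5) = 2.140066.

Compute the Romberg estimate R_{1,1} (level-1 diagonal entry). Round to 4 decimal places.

R_{0,0} (trapezoid, 1 panel, h=2.8000): 5.432745
R_{1,0} (trapezoid, 2 panels, h=1.4000): 5.460505
R_{1,1} = 5.460505 + (5.460505 − 5.432745)/3 = 5.469758

5.4698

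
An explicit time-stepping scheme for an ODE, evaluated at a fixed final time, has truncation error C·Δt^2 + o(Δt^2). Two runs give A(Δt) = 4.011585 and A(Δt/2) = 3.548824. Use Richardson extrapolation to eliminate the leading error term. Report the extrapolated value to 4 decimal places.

Extrapolated value = (4·A(Δt/2) − A(Δt)) / (4 − 1)
= (4·3.548824 − 4.011585) / 3
= 10.183711 / 3 = 3.394570

3.3946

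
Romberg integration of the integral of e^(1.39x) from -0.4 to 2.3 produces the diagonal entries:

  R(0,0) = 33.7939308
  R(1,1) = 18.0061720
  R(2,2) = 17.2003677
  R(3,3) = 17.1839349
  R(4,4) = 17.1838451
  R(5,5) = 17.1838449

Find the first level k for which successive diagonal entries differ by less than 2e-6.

|R(1,1) − R(0,0)| = 15.7877588 ≥ 2e-6
|R(2,2) − R(1,1)| = 0.8058043 ≥ 2e-6
|R(3,3) − R(2,2)| = 0.0164328 ≥ 2e-6
|R(4,4) − R(3,3)| = 0.0000898 ≥ 2e-6
|R(5,5) − R(4,4)| = 0.0000002 < 2e-6

k = 5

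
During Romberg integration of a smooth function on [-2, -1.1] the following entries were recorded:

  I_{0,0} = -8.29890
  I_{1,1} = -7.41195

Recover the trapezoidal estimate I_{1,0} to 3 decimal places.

-7.634

From I_{1,1} = (4·I_{1,0} − I_{0,0})/3, solve for I_{1,0}:
4·I_{1,0} = 3·(-7.41195) + (-8.29890) = -30.53475
I_{1,0} = -7.63369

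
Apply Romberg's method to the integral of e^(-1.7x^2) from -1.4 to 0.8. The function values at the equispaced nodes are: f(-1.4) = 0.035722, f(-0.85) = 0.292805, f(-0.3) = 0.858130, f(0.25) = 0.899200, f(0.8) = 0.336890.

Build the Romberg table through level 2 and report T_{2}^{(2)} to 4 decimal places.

1.2479

T_{0}^{(0)} (trapezoid, 1 panel, h=2.2000): 0.409873
T_{1}^{(0)} (trapezoid, 2 panels, h=1.1000): 1.148880
T_{2}^{(0)} (trapezoid, 4 panels, h=0.5500): 1.230043
T_{1}^{(1)} = 1.148880 + (1.148880 − 0.409873)/3 = 1.395216
T_{2}^{(1)} = 1.230043 + (1.230043 − 1.148880)/3 = 1.257097
T_{2}^{(2)} = 1.257097 + (1.257097 − 1.395216)/15 = 1.247889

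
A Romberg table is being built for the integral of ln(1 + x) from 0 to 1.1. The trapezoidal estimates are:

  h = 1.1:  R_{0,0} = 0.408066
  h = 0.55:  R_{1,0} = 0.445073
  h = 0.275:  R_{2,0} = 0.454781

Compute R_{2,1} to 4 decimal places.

Richardson extrapolation on the trapezoidal column (denominator 4−1=3):
R_{2,1} = (4·0.454781 − 0.445073) / 3 = 0.458017

0.4580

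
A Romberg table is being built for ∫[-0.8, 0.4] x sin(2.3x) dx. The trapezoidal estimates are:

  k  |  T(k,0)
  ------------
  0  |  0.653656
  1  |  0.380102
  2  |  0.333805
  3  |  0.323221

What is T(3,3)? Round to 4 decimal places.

T(1,1) = (4·0.380102 − 0.653656) / 3 = 0.288917
T(2,1) = 0.333805 + (0.333805 − 0.380102)/3 = 0.318373
T(3,1) = 0.323221 + (0.323221 − 0.333805)/3 = 0.319693
T(2,2) = 0.318373 + (0.318373 − 0.288917)/15 = 0.320337
T(3,2) = 0.319693 + (0.319693 − 0.318373)/15 = 0.319781
T(3,3) = 0.319781 + (0.319781 − 0.320337)/63 = 0.319772

0.3198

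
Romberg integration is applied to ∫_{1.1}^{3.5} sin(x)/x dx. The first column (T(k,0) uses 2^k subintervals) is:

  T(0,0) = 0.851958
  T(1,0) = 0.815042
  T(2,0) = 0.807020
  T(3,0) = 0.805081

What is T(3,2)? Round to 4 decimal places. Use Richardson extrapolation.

Richardson extrapolation on the trapezoidal column (denominator 4−1=3):
T(2,1) = (4·0.807020 − 0.815042) / 3 = 0.804346
T(3,1) = (4·0.805081 − 0.807020) / 3 = 0.804435
T(3,2) = 0.804435 + (0.804435 − 0.804346)/15 = 0.804441

0.8044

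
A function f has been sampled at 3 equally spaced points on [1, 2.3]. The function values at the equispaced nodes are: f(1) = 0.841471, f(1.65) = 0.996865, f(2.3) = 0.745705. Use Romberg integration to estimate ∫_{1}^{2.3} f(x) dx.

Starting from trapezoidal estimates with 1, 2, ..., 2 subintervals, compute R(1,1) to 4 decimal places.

1.2078

R(0,0) (trapezoid, 1 panel, h=1.3000): 1.031664
R(1,0) (trapezoid, 2 panels, h=0.6500): 1.163794
R(1,1) = 1.163794 + (1.163794 − 1.031664)/3 = 1.207837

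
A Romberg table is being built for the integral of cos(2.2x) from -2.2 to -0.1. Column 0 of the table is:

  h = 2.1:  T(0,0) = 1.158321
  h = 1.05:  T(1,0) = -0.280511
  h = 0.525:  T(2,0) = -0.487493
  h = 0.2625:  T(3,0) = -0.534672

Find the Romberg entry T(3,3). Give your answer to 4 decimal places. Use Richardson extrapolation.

Richardson extrapolation on the trapezoidal column (denominator 4−1=3):
T(1,1) = -0.280511 + (-0.280511 − 1.158321)/3 = -0.760122
T(2,1) = -0.487493 + (-0.487493 − (-0.280511))/3 = -0.556487
T(3,1) = -0.534672 + (-0.534672 − (-0.487493))/3 = -0.550398
T(2,2) = (16·(-0.556487) − (-0.760122)) / 15 = -0.542911
T(3,2) = (16·(-0.550398) − (-0.556487)) / 15 = -0.549992
T(3,3) = -0.549992 + (-0.549992 − (-0.542911))/63 = -0.550104

-0.5501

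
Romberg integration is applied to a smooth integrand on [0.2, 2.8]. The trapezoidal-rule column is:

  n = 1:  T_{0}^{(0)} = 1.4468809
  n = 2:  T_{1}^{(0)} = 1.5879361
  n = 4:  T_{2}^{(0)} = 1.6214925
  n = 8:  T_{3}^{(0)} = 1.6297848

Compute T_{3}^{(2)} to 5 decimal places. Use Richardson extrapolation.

T_{2}^{(1)} = 1.6214925 + (1.6214925 − 1.5879361)/3 = 1.6326780
T_{3}^{(1)} = 1.6297848 + (1.6297848 − 1.6214925)/3 = 1.6325489
T_{3}^{(2)} = (16·1.6325489 − 1.6326780) / 15 = 1.6325403
(Column j=1 coincides with Simpson's rule on the same nodes.)

1.63254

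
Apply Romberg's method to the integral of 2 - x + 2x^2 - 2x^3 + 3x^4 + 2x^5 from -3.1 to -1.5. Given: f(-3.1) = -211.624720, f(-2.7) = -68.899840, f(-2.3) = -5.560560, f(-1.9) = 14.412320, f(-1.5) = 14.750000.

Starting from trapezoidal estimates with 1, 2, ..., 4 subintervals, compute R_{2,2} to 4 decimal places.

R_{0,0} (trapezoid, 1 panel, h=1.6000): -157.499776
R_{1,0} (trapezoid, 2 panels, h=0.8000): -83.198336
R_{2,0} (trapezoid, 4 panels, h=0.4000): -63.394176
R_{1,1} = -83.198336 + (-83.198336 − (-157.499776))/3 = -58.431189
R_{2,1} = -63.394176 + (-63.394176 − (-83.198336))/3 = -56.792789
R_{2,2} = -56.792789 + (-56.792789 − (-58.431189))/15 = -56.683562

-56.6836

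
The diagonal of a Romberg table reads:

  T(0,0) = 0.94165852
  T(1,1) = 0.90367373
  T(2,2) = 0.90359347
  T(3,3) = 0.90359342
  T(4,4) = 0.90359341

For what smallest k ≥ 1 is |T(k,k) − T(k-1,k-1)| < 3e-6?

k = 3

|T(1,1) − T(0,0)| = 0.03798479 ≥ 3e-6
|T(2,2) − T(1,1)| = 0.00008026 ≥ 3e-6
|T(3,3) − T(2,2)| = 0.00000005 < 3e-6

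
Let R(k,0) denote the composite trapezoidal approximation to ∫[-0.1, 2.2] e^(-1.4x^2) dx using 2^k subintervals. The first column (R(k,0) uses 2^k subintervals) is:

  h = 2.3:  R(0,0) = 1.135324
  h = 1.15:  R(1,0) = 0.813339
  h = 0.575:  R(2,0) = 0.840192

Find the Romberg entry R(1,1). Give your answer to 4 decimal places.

R(1,1) = 0.813339 + (0.813339 − 1.135324)/3 = 0.706011

0.7060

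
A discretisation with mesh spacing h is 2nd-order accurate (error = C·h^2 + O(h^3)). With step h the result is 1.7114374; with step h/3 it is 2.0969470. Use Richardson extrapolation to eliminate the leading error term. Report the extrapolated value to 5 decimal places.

The leading error scales as h^2; refining by a factor of 3 reduces it by 3^2 = 9.
Extrapolated value = (9·A(h/3) − A(h)) / (9 − 1)
= (9·2.0969470 − 1.7114374) / 8
= 17.1610856 / 8 = 2.1451357

2.14514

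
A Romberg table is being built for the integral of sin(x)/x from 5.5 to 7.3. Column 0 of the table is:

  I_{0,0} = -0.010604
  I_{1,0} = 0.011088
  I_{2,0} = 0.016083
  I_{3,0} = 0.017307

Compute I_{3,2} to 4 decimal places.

0.0177

Richardson extrapolation on the trapezoidal column (denominator 4−1=3):
I_{2,1} = 0.016083 + (0.016083 − 0.011088)/3 = 0.017748
I_{3,1} = 0.017307 + (0.017307 − 0.016083)/3 = 0.017715
I_{3,2} = (16·0.017715 − 0.017748) / 15 = 0.017713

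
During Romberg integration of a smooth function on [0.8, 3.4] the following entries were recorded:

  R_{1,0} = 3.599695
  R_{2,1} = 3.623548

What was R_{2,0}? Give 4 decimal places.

3.6176

From R_{2,1} = (4·R_{2,0} − R_{1,0})/3, solve for R_{2,0}:
4·R_{2,0} = 3·3.623548 + 3.599695 = 14.470339
R_{2,0} = 3.617585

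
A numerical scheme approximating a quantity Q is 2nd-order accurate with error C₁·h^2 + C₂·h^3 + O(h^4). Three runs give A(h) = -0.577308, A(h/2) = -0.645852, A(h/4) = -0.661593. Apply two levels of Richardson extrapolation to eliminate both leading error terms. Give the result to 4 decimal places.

First eliminate the h^2 term (factor 2^2 = 4):
  B₁ = (4·(-0.645852) − (-0.577308))/3 = -0.668700
  B₂ = (4·(-0.661593) − (-0.645852))/3 = -0.666840
Then eliminate the h^3 term (factor 2^3 = 8):
  (8·(-0.666840) − (-0.668700))/7 = -0.666574

-0.6666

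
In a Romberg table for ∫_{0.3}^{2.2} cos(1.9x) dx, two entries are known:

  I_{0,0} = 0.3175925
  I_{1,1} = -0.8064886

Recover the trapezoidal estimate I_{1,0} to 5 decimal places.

From I_{1,1} = (4·I_{1,0} − I_{0,0})/3, solve for I_{1,0}:
4·I_{1,0} = 3·(-0.8064886) + 0.3175925 = -2.1018733
I_{1,0} = -0.5254683

-0.52547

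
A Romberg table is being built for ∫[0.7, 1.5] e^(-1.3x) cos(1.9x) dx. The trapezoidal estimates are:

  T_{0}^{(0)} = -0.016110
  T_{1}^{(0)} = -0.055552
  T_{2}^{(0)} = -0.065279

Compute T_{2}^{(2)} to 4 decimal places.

Richardson extrapolation on the trapezoidal column (denominator 4−1=3):
T_{1}^{(1)} = (4·(-0.055552) − (-0.016110)) / 3 = -0.068699
T_{2}^{(1)} = (4·(-0.065279) − (-0.055552)) / 3 = -0.068521
T_{2}^{(2)} = (16·(-0.068521) − (-0.068699)) / 15 = -0.068509

-0.0685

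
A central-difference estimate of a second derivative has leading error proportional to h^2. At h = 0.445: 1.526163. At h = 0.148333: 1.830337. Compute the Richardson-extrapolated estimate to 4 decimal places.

The leading error scales as h^2; refining by a factor of 3 reduces it by 3^2 = 9.
Extrapolated value = (9·A(h/3) − A(h)) / (9 − 1)
= (9·1.830337 − 1.526163) / 8
= 14.946870 / 8 = 1.868359

1.8684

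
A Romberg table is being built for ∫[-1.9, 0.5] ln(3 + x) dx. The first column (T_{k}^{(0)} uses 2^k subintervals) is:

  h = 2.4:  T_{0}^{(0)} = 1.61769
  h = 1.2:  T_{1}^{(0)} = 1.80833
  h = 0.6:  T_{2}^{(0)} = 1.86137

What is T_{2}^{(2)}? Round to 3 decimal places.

Richardson extrapolation on the trapezoidal column (denominator 4−1=3):
T_{1}^{(1)} = 1.80833 + (1.80833 − 1.61769)/3 = 1.87188
T_{2}^{(1)} = (4·1.86137 − 1.80833) / 3 = 1.87905
T_{2}^{(2)} = 1.87905 + (1.87905 − 1.87188)/15 = 1.87953

1.880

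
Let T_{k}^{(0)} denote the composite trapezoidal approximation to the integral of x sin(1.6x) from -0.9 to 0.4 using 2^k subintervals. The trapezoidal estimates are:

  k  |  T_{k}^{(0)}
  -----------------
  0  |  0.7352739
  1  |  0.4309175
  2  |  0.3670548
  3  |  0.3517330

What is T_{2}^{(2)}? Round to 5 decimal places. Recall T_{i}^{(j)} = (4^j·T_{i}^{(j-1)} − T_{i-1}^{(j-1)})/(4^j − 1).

0.34685

Richardson extrapolation on the trapezoidal column (denominator 4−1=3):
T_{1}^{(1)} = (4·0.4309175 − 0.7352739) / 3 = 0.3294654
T_{2}^{(1)} = (4·0.3670548 − 0.4309175) / 3 = 0.3457672
T_{2}^{(2)} = (16·0.3457672 − 0.3294654) / 15 = 0.3468540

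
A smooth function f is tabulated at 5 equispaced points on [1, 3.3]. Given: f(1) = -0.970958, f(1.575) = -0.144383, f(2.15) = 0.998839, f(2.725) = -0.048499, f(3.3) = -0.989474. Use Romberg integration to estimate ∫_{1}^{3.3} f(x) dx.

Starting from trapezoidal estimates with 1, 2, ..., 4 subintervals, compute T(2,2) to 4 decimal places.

T(0,0) (trapezoid, 1 panel, h=2.3000): -2.254497
T(1,0) (trapezoid, 2 panels, h=1.1500): 0.021416
T(2,0) (trapezoid, 4 panels, h=0.5750): -0.100199
T(1,1) = 0.021416 + (0.021416 − (-2.254497))/3 = 0.780054
T(2,1) = -0.100199 + (-0.100199 − 0.021416)/3 = -0.140737
T(2,2) = -0.140737 + (-0.140737 − 0.780054)/15 = -0.202123

-0.2021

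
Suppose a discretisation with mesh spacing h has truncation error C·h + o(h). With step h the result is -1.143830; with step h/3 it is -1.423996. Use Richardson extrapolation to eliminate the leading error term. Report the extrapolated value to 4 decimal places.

-1.5641

Extrapolated value = (3·A(h/3) − A(h)) / (3 − 1)
= (3·(-1.423996) − (-1.143830)) / 2
= -3.128158 / 2 = -1.564079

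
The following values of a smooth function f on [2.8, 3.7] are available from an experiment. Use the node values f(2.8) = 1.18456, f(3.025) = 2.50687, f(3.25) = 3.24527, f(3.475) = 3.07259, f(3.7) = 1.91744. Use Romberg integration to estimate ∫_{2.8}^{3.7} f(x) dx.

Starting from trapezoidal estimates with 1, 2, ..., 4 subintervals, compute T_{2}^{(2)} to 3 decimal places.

T_{0}^{(0)} (trapezoid, 1 panel, h=0.9000): 1.39590
T_{1}^{(0)} (trapezoid, 2 panels, h=0.4500): 2.15832
T_{2}^{(0)} (trapezoid, 4 panels, h=0.2250): 2.33454
T_{1}^{(1)} = 2.15832 + (2.15832 − 1.39590)/3 = 2.41246
T_{2}^{(1)} = 2.33454 + (2.33454 − 2.15832)/3 = 2.39328
T_{2}^{(2)} = 2.39328 + (2.39328 − 2.41246)/15 = 2.39200

2.392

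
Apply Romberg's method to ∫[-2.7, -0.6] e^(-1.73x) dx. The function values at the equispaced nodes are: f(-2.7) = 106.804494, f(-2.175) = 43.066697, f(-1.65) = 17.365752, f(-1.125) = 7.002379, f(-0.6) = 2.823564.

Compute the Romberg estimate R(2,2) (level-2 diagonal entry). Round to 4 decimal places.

60.1532

R(0,0) (trapezoid, 1 panel, h=2.1000): 115.109461
R(1,0) (trapezoid, 2 panels, h=1.0500): 75.788770
R(2,0) (trapezoid, 4 panels, h=0.5250): 64.180650
R(1,1) = 75.788770 + (75.788770 − 115.109461)/3 = 62.681873
R(2,1) = 64.180650 + (64.180650 − 75.788770)/3 = 60.311277
R(2,2) = 60.311277 + (60.311277 − 62.681873)/15 = 60.153237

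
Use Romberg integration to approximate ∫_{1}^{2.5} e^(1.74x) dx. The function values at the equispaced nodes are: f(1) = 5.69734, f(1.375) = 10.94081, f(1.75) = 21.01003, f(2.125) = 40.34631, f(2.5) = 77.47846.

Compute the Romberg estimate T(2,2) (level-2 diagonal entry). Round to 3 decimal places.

41.259

T(0,0) (trapezoid, 1 panel, h=1.5000): 62.38185
T(1,0) (trapezoid, 2 panels, h=0.7500): 46.94845
T(2,0) (trapezoid, 4 panels, h=0.3750): 42.70689
T(1,1) = 46.94845 + (46.94845 − 62.38185)/3 = 41.80398
T(2,1) = 42.70689 + (42.70689 − 46.94845)/3 = 41.29304
T(2,2) = 41.29304 + (41.29304 − 41.80398)/15 = 41.25898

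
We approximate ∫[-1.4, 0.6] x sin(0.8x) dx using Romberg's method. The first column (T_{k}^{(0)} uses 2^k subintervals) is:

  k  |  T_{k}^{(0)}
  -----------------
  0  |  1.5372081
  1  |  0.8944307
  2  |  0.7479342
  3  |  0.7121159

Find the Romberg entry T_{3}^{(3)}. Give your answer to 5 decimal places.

0.70025

Richardson extrapolation on the trapezoidal column (denominator 4−1=3):
T_{1}^{(1)} = (4·0.8944307 − 1.5372081) / 3 = 0.6801716
T_{2}^{(1)} = (4·0.7479342 − 0.8944307) / 3 = 0.6991020
T_{3}^{(1)} = (4·0.7121159 − 0.7479342) / 3 = 0.7001765
T_{2}^{(2)} = 0.6991020 + (0.6991020 − 0.6801716)/15 = 0.7003640
T_{3}^{(2)} = 0.7001765 + (0.7001765 − 0.6991020)/15 = 0.7002481
T_{3}^{(3)} = (64·0.7002481 − 0.7003640) / 63 = 0.7002463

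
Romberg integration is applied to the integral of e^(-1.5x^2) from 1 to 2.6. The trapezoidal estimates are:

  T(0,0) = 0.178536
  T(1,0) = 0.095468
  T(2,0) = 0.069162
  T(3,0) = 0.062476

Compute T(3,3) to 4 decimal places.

T(1,1) = (4·0.095468 − 0.178536) / 3 = 0.067779
T(2,1) = 0.069162 + (0.069162 − 0.095468)/3 = 0.060393
T(3,1) = (4·0.062476 − 0.069162) / 3 = 0.060247
T(2,2) = 0.060393 + (0.060393 − 0.067779)/15 = 0.059901
T(3,2) = 0.060247 + (0.060247 − 0.060393)/15 = 0.060237
T(3,3) = (64·0.060237 − 0.059901) / 63 = 0.060242

0.0602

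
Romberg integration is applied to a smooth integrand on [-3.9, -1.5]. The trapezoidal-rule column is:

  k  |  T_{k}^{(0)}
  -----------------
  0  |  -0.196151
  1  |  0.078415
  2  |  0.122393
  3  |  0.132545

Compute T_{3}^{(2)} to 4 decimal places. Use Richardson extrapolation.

Richardson extrapolation on the trapezoidal column (denominator 4−1=3):
T_{2}^{(1)} = (4·0.122393 − 0.078415) / 3 = 0.137052
T_{3}^{(1)} = (4·0.132545 − 0.122393) / 3 = 0.135929
T_{3}^{(2)} = (16·0.135929 − 0.137052) / 15 = 0.135854

0.1359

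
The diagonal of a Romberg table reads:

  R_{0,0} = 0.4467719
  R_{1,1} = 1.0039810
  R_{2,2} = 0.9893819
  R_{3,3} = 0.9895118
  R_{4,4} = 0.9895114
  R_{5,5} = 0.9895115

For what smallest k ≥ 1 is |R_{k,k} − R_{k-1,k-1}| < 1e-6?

|R_{1,1} − R_{0,0}| = 0.5572091 ≥ 1e-6
|R_{2,2} − R_{1,1}| = 0.0145991 ≥ 1e-6
|R_{3,3} − R_{2,2}| = 0.0001299 ≥ 1e-6
|R_{4,4} − R_{3,3}| = 0.0000004 < 1e-6

k = 4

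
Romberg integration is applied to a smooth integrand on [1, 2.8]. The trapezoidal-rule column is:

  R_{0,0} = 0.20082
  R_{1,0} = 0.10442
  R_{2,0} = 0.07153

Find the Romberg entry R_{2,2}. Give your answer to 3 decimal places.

0.060

R_{1,1} = (4·0.10442 − 0.20082) / 3 = 0.07229
R_{2,1} = (4·0.07153 − 0.10442) / 3 = 0.06057
R_{2,2} = 0.06057 + (0.06057 − 0.07229)/15 = 0.05979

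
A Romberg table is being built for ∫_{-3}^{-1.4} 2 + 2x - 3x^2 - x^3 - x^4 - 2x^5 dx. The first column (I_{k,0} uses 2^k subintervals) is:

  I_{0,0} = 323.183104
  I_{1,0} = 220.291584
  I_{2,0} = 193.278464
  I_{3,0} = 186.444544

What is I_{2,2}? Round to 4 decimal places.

184.1594

Richardson extrapolation on the trapezoidal column (denominator 4−1=3):
I_{1,1} = (4·220.291584 − 323.183104) / 3 = 185.994411
I_{2,1} = 193.278464 + (193.278464 − 220.291584)/3 = 184.274091
I_{2,2} = (16·184.274091 − 185.994411) / 15 = 184.159403
(Column j=1 coincides with Simpson's rule on the same nodes.)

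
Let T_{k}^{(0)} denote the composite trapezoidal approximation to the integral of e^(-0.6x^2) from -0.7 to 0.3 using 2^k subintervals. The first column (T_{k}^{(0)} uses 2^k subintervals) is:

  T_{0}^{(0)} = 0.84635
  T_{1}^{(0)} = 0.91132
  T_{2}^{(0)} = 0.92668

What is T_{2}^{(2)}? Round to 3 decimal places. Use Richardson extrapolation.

0.932

Richardson extrapolation on the trapezoidal column (denominator 4−1=3):
T_{1}^{(1)} = (4·0.91132 − 0.84635) / 3 = 0.93298
T_{2}^{(1)} = 0.92668 + (0.92668 − 0.91132)/3 = 0.93180
T_{2}^{(2)} = (16·0.93180 − 0.93298) / 15 = 0.93172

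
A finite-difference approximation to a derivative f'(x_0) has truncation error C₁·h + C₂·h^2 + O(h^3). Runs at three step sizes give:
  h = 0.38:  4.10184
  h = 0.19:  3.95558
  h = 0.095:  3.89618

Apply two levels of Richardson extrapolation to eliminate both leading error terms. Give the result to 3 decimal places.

3.846

First eliminate the h term (factor 2^1 = 2):
  B₁ = (2·3.95558 − 4.10184)/1 = 3.80932
  B₂ = (2·3.89618 − 3.95558)/1 = 3.83678
Then eliminate the h^2 term (factor 2^2 = 4):
  (4·3.83678 − 3.80932)/3 = 3.84593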